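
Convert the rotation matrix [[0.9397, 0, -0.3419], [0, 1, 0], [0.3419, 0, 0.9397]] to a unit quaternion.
0.9848 - 0.1736j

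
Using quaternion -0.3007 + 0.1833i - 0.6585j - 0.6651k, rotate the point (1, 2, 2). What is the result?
(-1.73, 2.227, 1.023)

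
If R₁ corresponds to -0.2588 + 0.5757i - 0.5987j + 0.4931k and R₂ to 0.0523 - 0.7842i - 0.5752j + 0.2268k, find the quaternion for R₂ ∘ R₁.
-0.0183 + 0.0852i + 0.6348j + 0.7677k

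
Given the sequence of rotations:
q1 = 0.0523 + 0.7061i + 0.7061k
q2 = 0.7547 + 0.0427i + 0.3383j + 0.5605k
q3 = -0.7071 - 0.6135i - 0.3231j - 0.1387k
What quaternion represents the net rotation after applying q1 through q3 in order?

q2 · q1 = -0.3864 + 0.774i + 0.3833j + 0.3233k
q3 · q2 · q1 = 0.9168 - 0.3615i - 0.0552j - 0.1601k
0.9168 - 0.3615i - 0.0552j - 0.1601k


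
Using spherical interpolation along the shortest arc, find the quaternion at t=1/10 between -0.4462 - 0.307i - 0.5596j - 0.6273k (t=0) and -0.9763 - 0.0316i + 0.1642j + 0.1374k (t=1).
-0.5578 - 0.2976i - 0.5127j - 0.581k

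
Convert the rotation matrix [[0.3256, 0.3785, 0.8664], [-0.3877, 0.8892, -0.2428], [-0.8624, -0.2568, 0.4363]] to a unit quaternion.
0.8141 - 0.0043i + 0.5309j - 0.2353k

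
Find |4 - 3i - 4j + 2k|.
√45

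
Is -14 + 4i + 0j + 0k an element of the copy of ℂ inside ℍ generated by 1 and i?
Yes. The quaternion -14 + 4i has j- and k-coefficients y = z = 0, so it lies in the complex subalgebra spanned by 1 and i.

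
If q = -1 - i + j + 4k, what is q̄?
-1 + i - j - 4k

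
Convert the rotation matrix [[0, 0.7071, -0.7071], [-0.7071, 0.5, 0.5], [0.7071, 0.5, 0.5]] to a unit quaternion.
0.7071 - 0.5j - 0.5k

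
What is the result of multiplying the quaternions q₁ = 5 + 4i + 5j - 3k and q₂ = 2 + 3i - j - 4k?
-9 + 12j - 45k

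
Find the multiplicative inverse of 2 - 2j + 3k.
0.1176 + 0.1176j - 0.1765k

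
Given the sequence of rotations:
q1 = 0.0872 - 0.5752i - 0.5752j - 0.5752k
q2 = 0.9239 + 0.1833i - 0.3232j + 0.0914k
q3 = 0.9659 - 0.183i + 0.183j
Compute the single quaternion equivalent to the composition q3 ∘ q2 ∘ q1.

q2 · q1 = 0.0527 - 0.277i - 0.5067j - 0.8148k
q3 · q2 · q1 = 0.0929 - 0.4263i - 0.6289j - 0.6436k
0.0929 - 0.4263i - 0.6289j - 0.6436k


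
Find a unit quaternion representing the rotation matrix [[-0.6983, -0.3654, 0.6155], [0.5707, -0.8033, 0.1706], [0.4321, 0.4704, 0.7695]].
0.2588 + 0.2896i + 0.1772j + 0.9043k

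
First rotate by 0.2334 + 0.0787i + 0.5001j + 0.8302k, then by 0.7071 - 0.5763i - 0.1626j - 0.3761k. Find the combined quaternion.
0.6039 - 0.0258i + 0.7645j + 0.2238k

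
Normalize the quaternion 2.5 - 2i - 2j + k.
0.6402 - 0.5121i - 0.5121j + 0.2561k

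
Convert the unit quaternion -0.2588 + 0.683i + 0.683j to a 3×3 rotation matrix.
[[0.067, 0.933, -0.3535], [0.933, 0.067, 0.3535], [0.3535, -0.3535, -0.866]]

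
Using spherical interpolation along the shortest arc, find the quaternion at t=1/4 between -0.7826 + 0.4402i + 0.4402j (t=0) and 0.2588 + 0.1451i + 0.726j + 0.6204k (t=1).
-0.5974 + 0.4366i + 0.6376j + 0.2147k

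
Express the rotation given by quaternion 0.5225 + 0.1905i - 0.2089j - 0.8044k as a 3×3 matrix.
[[-0.3814, 0.761, -0.5248], [-0.9202, -0.3667, 0.137], [-0.0882, 0.5352, 0.8401]]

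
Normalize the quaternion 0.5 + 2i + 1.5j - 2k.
0.1543 + 0.6172i + 0.4629j - 0.6172k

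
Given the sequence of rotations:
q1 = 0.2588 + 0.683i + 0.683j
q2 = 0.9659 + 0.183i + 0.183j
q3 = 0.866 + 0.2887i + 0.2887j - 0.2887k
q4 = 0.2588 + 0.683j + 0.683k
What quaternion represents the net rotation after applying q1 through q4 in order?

q2 · q1 = 0.7071i + 0.7071j
q3 · q2 · q1 = -0.4083 + 0.8165i + 0.4082j
q4 · q3 · q2 · q1 = -0.3845 - 0.0675i + 0.3844j - 0.8365k
-0.3845 - 0.0675i + 0.3844j - 0.8365k


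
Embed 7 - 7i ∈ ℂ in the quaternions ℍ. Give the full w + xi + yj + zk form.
7 - 7i + 0j + 0k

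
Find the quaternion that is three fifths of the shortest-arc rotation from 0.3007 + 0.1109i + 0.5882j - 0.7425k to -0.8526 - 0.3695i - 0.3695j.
0.7167 + 0.3015i + 0.5245j - 0.3468k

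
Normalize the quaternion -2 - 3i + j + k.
-0.5164 - 0.7746i + 0.2582j + 0.2582k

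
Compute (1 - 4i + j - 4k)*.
1 + 4i - j + 4k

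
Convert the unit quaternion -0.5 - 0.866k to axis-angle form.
axis = (0, 0, -1), θ = 4π/3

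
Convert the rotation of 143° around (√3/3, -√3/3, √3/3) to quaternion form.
0.3173 + 0.5475i - 0.5475j + 0.5475k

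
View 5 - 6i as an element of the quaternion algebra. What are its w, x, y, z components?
5 - 6i + 0j + 0k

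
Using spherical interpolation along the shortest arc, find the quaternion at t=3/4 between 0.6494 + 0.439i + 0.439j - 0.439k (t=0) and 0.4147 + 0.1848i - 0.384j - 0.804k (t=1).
0.5276 + 0.2792i - 0.182j - 0.7813k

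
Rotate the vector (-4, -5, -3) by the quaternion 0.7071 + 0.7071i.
(-4, 3, -5)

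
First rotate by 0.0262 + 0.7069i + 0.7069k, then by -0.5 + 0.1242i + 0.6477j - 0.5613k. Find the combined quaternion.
0.2959 + 0.1077i - 0.4676j - 0.826k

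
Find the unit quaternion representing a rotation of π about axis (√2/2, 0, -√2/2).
0.7071i - 0.7071k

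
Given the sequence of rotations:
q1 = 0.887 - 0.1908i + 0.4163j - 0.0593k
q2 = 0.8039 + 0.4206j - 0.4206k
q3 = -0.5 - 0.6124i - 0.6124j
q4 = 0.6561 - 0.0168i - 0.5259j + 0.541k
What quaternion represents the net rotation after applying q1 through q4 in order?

q2 · q1 = 0.513 - 0.0032i + 0.788j - 0.3405k
q3 · q2 · q1 = 0.2241 - 0.104i - 0.9167j - 0.3143k
q4 · q3 · q2 · q1 = -0.1668 + 0.5892i - 0.7808j - 0.1243k
-0.1668 + 0.5892i - 0.7808j - 0.1243k


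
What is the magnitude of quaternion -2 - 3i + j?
√14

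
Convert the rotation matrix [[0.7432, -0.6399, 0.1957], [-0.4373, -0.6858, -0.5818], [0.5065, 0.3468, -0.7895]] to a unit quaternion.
0.2588 + 0.897i - 0.3002j + 0.1957k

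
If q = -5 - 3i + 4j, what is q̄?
-5 + 3i - 4j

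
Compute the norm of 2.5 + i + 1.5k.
3.082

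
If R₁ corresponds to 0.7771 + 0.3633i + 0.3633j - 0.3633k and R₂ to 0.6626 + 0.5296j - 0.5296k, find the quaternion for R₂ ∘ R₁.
0.1301 + 0.2407i + 0.4599j - 0.8447k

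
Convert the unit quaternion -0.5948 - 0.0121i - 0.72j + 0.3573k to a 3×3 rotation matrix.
[[-0.2921, 0.4425, 0.8479], [-0.4076, 0.7444, -0.5289], [-0.8652, -0.5001, -0.0371]]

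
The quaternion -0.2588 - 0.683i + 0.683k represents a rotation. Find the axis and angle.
axis = (-√2/2, 0, √2/2), θ = 7π/6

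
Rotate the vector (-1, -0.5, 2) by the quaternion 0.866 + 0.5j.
(1.232, -0.5, 1.866)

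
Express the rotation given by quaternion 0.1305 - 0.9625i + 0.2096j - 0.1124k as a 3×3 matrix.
[[0.8869, -0.3741, 0.2711], [-0.4328, -0.8781, 0.2041], [0.1617, -0.2983, -0.9407]]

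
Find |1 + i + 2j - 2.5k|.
3.5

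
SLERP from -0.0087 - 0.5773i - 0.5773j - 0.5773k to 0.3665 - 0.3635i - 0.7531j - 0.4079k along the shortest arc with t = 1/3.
0.1209 - 0.5199i - 0.6547j - 0.5352k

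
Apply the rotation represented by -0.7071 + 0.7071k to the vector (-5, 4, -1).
(4, 5, -1)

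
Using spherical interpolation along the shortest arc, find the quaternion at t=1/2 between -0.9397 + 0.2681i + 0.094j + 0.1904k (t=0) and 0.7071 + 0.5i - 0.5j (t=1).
-0.9272 - 0.1306i + 0.3344j + 0.1072k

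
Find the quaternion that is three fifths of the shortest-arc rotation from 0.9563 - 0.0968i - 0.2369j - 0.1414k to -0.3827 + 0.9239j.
0.6893 - 0.0441i - 0.7203j - 0.0644k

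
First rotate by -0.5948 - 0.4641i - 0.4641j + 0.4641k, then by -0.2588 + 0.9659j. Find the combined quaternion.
0.6022 + 0.5684i - 0.4544j + 0.3282k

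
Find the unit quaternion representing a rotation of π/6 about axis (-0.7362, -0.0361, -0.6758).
0.9659 - 0.1905i - 0.0093j - 0.1749k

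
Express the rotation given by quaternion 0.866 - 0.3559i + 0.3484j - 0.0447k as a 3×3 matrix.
[[0.7532, -0.1706, 0.6352], [-0.3254, 0.7427, 0.5853], [-0.5716, -0.6476, 0.5039]]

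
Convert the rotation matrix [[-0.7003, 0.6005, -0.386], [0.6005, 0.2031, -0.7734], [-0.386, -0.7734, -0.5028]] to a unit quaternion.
0.3871i + 0.7756j - 0.4986k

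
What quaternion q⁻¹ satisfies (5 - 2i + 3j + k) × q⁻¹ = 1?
0.1282 + 0.0513i - 0.0769j - 0.0256k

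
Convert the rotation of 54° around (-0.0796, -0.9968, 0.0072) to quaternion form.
0.891 - 0.0361i - 0.4525j + 0.0033k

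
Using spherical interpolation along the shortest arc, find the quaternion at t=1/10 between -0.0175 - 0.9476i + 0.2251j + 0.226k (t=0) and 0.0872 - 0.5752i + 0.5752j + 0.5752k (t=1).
-0.0066 - 0.9258i + 0.2669j + 0.2677k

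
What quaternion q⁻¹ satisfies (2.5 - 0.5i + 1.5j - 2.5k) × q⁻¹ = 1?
0.1667 + 0.0333i - 0.1j + 0.1667k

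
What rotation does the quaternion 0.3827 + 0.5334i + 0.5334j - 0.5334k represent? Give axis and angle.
axis = (√3/3, √3/3, -√3/3), θ = 3π/4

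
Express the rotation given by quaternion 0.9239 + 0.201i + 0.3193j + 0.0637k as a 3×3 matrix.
[[0.788, 0.0107, 0.6156], [0.2461, 0.9111, -0.3307], [-0.5644, 0.4121, 0.7153]]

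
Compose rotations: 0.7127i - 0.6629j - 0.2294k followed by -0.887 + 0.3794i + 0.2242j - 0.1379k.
-0.1534 - 0.775i + 0.5767j - 0.2078k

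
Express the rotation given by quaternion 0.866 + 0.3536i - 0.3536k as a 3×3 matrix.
[[0.7499, 0.6124, -0.2501], [-0.6124, 0.4999, -0.6124], [-0.2501, 0.6124, 0.7499]]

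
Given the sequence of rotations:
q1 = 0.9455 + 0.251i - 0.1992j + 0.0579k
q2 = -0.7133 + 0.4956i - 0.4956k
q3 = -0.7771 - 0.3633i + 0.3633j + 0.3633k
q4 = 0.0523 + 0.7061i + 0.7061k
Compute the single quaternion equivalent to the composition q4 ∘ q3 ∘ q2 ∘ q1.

q2 · q1 = -0.7701 + 0.1908i - 0.011j - 0.6086k
q3 · q2 · q1 = 0.8929 - 0.0856i - 0.423j + 0.1278k
q4 · q3 · q2 · q1 = 0.0169 + 0.9247i - 0.1728j + 0.3385k
0.0169 + 0.9247i - 0.1728j + 0.3385k


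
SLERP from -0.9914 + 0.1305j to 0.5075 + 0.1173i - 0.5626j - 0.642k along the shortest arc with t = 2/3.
-0.75 - 0.0855i + 0.4599j + 0.4677k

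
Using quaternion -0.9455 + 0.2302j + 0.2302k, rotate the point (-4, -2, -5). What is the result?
(-1.846, -0.577, -6.423)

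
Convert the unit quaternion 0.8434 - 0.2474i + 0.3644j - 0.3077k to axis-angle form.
axis = (-0.4605, 0.6782, -0.5727), θ = 65°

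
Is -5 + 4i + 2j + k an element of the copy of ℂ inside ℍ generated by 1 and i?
No. The quaternion -5 + 4i + 2j + k has j-coefficient y = 2 and k-coefficient z = 1, not both zero, so it does not lie in the complex subalgebra spanned by 1 and i.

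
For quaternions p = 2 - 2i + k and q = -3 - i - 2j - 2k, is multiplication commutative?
No: pq = -6 + 6i - 9j - 3k ≠ -6 + 2i + j - 11k = qp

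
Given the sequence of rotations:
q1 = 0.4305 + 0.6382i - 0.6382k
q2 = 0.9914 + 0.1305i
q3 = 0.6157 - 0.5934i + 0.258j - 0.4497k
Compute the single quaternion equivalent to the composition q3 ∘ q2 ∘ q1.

q2 · q1 = 0.3435 + 0.6889i + 0.0833j - 0.6327k
q3 · q2 · q1 = 0.3143 + 0.0945i - 0.5453j - 0.7712k
0.3143 + 0.0945i - 0.5453j - 0.7712k


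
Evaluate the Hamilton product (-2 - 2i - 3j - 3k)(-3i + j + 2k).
3 + 3i + 11j - 15k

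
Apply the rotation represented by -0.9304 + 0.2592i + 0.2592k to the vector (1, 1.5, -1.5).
(1.388, -0.109, -1.888)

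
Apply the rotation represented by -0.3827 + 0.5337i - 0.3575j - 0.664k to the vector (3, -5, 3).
(2.732, 5.287, -2.754)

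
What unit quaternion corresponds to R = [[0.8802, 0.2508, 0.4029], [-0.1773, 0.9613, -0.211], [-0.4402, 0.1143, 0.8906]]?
0.9659 + 0.0842i + 0.2182j - 0.1108k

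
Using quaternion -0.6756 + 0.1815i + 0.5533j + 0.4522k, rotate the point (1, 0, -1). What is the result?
(0.562, -1.156, 0.59)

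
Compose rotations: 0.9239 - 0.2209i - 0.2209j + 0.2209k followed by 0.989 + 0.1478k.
0.8811 - 0.1858i - 0.2511j + 0.355k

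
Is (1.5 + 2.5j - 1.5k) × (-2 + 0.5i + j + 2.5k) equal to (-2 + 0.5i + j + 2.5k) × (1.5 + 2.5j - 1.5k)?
No: pq = -1.75 + 8.5i - 4.25j + 5.5k ≠ -1.75 - 7i - 2.75j + 8k = qp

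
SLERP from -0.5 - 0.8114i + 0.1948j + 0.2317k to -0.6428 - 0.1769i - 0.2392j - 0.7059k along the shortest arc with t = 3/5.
-0.7305 - 0.5504i - 0.0743j - 0.3973k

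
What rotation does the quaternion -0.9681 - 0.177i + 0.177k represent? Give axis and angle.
axis = (-√2/2, 0, √2/2), θ = 331°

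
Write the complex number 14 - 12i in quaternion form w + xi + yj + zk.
14 - 12i + 0j + 0k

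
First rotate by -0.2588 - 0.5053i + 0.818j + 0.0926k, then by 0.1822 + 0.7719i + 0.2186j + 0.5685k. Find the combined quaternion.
0.1114 - 0.7366i - 0.2663j + 0.6116k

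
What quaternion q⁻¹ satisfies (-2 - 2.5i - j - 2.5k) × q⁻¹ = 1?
-0.1143 + 0.1429i + 0.0571j + 0.1429k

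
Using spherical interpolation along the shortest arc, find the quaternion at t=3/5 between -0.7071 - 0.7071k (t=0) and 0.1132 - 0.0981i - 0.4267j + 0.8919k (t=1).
-0.3813 + 0.0629i + 0.2737j - 0.8808k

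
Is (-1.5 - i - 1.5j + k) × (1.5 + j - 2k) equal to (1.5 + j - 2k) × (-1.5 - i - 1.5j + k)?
No: pq = 1.25 + 0.5i - 5.75j + 3.5k ≠ 1.25 - 3.5i - 1.75j + 5.5k = qp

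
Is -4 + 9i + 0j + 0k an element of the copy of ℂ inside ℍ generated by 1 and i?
Yes. The quaternion -4 + 9i has j- and k-coefficients y = z = 0, so it lies in the complex subalgebra spanned by 1 and i.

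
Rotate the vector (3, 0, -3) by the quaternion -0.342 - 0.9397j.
(-4.226, 0, 0.37)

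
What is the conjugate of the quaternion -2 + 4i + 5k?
-2 - 4i - 5k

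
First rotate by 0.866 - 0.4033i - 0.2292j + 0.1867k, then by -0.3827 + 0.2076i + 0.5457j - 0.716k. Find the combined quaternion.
0.0111 + 0.2719i + 0.8103j - 0.519k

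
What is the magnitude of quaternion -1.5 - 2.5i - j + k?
3.24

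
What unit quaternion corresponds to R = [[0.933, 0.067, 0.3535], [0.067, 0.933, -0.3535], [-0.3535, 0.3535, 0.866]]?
0.9659 + 0.183i + 0.183j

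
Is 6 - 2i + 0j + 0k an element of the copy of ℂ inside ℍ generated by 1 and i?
Yes. The quaternion 6 - 2i has j- and k-coefficients y = z = 0, so it lies in the complex subalgebra spanned by 1 and i.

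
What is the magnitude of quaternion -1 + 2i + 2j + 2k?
√13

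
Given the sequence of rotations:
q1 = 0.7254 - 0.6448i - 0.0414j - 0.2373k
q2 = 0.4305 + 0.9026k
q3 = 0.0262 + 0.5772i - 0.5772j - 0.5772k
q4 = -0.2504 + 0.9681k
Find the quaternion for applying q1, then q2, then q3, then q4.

q2 · q1 = 0.5265 - 0.2402i - 0.5998j + 0.5526k
q3 · q2 · q1 = 0.1252 - 0.3676i - 0.4999j - 0.7743k
q4 · q3 · q2 · q1 = 0.7182 + 0.576i - 0.2307j + 0.3151k
0.7182 + 0.576i - 0.2307j + 0.3151k


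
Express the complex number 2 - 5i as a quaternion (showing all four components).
2 - 5i + 0j + 0k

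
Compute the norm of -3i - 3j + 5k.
√43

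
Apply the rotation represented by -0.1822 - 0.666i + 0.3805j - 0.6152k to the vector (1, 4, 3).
(-0.928, -4.991, -0.474)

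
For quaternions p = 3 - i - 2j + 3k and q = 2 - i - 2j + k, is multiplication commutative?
No: pq = -2 - i - 12j + 9k ≠ -2 - 9i - 8j + 9k = qp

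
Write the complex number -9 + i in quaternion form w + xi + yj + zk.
-9 + i + 0j + 0k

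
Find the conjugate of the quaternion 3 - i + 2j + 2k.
3 + i - 2j - 2k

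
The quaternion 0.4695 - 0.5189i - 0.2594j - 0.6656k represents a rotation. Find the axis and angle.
axis = (-0.5877, -0.2938, -0.7539), θ = 124°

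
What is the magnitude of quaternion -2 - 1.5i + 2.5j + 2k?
4.062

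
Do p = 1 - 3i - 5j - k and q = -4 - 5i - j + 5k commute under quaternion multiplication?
No: pq = -19 - 19i + 39j - 13k ≠ -19 + 33i - j + 31k = qp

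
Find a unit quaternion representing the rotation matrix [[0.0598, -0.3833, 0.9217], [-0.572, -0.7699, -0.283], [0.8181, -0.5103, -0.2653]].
-0.0785 + 0.7237i - 0.33j + 0.601k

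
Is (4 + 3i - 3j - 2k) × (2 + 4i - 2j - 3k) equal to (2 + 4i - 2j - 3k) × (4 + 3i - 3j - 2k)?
No: pq = -16 + 27i - 13j - 10k ≠ -16 + 17i - 15j - 22k = qp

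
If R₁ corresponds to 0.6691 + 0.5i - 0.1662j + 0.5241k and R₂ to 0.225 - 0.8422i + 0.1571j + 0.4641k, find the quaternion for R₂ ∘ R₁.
0.3545 - 0.2915i + 0.7412j + 0.4899k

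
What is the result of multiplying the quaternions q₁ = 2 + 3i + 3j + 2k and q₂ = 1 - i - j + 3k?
2 + 12i - 10j + 8k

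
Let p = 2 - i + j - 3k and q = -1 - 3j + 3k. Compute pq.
10 - 5i - 4j + 12k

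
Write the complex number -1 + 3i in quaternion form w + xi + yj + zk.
-1 + 3i + 0j + 0k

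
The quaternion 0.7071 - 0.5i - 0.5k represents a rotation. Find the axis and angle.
axis = (-√2/2, 0, -√2/2), θ = π/2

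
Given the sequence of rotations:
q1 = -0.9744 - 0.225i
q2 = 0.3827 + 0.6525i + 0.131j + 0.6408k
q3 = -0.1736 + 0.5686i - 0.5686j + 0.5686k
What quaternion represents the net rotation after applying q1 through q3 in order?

q2 · q1 = -0.2261 - 0.7219i - 0.2718j - 0.5949k
q3 · q2 · q1 = 0.6334 + 0.4896i + 0.1035j - 0.5903k
0.6334 + 0.4896i + 0.1035j - 0.5903k


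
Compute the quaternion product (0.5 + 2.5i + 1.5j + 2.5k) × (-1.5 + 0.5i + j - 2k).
1.5 - 9i + 4.5j - 3k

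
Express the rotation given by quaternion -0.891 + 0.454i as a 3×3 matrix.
[[1, 0, 0], [0, 0.5878, 0.809], [0, -0.809, 0.5878]]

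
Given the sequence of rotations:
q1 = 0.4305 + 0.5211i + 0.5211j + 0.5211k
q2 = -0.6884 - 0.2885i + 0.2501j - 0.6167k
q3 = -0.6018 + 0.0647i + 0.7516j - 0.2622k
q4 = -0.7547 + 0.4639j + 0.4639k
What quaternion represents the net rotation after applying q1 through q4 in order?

q2 · q1 = 0.045 - 0.0312i - 0.4221j - 0.9049k
q3 · q2 · q1 = 0.0549 - 0.7691i + 0.3546j + 0.5289k
q4 · q3 · q2 · q1 = -0.4513 + 0.6613i - 0.5989j - 0.0169k
-0.4513 + 0.6613i - 0.5989j - 0.0169k


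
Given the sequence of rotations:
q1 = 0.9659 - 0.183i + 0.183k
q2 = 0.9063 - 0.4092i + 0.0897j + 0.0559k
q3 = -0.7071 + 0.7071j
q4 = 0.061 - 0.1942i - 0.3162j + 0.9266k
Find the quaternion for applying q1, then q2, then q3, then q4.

q2 · q1 = 0.7903 - 0.5447i + 0.1513j + 0.2363k
q3 · q2 · q1 = -0.6658 + 0.5522i + 0.4518j + 0.2181k
q4 · q3 · q2 · q1 = 0.0074 - 0.3246i + 0.7921j - 0.5168k
0.0074 - 0.3246i + 0.7921j - 0.5168k


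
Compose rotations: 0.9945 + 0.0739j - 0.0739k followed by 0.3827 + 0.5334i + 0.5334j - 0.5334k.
0.3018 + 0.5305i + 0.5982j - 0.5193k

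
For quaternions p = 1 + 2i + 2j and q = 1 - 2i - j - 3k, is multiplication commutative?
No: pq = 7 - 6i + 7j - k ≠ 7 + 6i - 5j - 5k = qp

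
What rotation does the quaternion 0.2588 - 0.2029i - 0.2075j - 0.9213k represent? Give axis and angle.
axis = (-0.2101, -0.2148, -0.9538), θ = 5π/6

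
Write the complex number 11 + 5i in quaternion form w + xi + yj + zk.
11 + 5i + 0j + 0k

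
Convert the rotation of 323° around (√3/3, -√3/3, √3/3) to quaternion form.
-0.9483 + 0.1832i - 0.1832j + 0.1832k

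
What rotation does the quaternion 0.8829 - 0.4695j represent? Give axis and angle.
axis = (0, -1, 0), θ = 56°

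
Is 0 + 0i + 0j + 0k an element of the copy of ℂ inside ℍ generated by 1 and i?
Yes. The quaternion 0 has j- and k-coefficients y = z = 0, so it lies in the complex subalgebra spanned by 1 and i.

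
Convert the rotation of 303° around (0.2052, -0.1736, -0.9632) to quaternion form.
-0.8788 + 0.0979i - 0.0828j - 0.4596k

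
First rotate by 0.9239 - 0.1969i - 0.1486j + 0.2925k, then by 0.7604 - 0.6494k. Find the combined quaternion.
0.8925 - 0.2462i + 0.0149j - 0.3776k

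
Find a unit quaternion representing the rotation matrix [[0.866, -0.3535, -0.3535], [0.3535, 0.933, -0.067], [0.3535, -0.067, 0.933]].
0.9659 - 0.183j + 0.183k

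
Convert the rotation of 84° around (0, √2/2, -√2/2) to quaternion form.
0.7431 + 0.4731j - 0.4731k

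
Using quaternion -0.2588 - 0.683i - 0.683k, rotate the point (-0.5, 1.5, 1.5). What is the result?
(0.836, -2.006, 0.164)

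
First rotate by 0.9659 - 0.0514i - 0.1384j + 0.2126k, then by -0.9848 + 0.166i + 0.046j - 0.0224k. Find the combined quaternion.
-0.9316 + 0.2176i + 0.1466j - 0.2516k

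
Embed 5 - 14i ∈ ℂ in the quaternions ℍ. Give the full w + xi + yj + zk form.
5 - 14i + 0j + 0k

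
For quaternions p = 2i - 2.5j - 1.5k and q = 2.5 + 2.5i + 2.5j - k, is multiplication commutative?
No: pq = -0.25 + 11.25i - 8j + 7.5k ≠ -0.25 - 1.25i - 4.5j - 15k = qp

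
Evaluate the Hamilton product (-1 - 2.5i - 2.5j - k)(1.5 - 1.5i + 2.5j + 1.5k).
2.5 - 3.5i - j - 13k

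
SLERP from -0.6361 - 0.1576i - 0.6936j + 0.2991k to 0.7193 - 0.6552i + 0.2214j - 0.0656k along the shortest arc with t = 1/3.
-0.75 + 0.1398i - 0.5978j + 0.2461k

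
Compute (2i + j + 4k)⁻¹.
-0.0952i - 0.0476j - 0.1905k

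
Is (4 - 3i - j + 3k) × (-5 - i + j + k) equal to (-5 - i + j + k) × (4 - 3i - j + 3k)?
No: pq = -25 + 7i + 9j - 15k ≠ -25 + 15i + 9j - 7k = qp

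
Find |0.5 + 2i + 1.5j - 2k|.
3.24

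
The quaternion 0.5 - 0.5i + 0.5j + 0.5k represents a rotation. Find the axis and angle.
axis = (-√3/3, √3/3, √3/3), θ = 2π/3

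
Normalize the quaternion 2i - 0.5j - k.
0.8729i - 0.2182j - 0.4364k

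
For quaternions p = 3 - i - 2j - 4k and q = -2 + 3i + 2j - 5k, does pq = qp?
No: pq = -19 + 29i - 7j - 3k ≠ -19 - 7i + 27j - 11k = qp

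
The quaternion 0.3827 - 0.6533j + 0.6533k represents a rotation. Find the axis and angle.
axis = (0, -√2/2, √2/2), θ = 3π/4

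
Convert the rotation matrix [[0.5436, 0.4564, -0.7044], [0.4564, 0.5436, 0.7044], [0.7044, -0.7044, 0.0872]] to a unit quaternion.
0.7373 - 0.4777i - 0.4777j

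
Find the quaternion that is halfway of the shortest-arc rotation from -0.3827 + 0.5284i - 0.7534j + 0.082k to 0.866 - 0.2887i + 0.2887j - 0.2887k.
-0.6722 + 0.4399i - 0.561j + 0.1996k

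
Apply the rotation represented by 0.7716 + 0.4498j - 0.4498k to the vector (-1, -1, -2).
(-2.273, 0.908, -0.092)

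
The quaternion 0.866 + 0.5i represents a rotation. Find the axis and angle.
axis = (1, 0, 0), θ = π/3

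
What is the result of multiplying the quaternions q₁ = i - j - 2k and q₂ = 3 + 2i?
-2 + 3i - 7j - 4k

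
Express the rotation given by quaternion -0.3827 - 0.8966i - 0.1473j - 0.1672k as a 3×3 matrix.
[[0.9007, 0.1362, 0.4126], [0.3921, -0.6637, -0.637], [0.1871, 0.7355, -0.6512]]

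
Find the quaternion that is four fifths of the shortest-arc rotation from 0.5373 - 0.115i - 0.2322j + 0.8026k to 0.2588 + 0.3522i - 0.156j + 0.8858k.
0.3242 + 0.2631i - 0.1761j + 0.8914k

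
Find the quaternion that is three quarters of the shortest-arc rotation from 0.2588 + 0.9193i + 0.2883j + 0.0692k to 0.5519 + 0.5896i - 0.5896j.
0.5262 + 0.7531i - 0.3944j + 0.0206k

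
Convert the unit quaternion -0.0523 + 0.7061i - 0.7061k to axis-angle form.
axis = (√2/2, 0, -√2/2), θ = 186°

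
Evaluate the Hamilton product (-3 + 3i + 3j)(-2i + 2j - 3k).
-3i + 3j + 21k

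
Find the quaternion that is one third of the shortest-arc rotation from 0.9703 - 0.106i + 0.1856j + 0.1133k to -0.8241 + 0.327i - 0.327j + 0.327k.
0.9517 - 0.1865i + 0.241j - 0.0362k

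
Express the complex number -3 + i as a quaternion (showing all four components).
-3 + i + 0j + 0k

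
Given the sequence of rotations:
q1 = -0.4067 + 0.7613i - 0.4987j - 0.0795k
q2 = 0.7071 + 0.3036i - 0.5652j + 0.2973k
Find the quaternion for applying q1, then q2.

q2 · q1 = -0.7769 + 0.608i + 0.1277j + 0.1018k
-0.7769 + 0.608i + 0.1277j + 0.1018k


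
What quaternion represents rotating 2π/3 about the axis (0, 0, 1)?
0.5 + 0.866k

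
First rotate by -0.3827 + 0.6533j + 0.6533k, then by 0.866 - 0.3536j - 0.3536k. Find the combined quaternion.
0.1306 + 0.7011j + 0.7011k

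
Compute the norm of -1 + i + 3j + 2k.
√15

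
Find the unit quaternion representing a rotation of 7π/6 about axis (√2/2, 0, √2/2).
-0.2588 + 0.683i + 0.683k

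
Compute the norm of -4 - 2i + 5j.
√45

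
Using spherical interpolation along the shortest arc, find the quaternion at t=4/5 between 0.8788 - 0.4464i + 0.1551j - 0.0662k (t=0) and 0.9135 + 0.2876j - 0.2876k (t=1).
0.9268 - 0.0933i + 0.2664j - 0.2478k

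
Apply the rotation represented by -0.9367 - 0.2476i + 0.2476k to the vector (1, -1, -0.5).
(0.475, -0.987, -1.025)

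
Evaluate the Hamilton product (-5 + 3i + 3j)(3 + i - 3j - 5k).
-9 - 11i + 39j + 13k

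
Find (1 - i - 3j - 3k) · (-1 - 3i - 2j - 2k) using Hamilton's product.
-16 - 2i + 8j - 6k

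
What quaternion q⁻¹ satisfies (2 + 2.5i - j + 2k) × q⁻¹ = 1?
0.1311 - 0.1639i + 0.0656j - 0.1311k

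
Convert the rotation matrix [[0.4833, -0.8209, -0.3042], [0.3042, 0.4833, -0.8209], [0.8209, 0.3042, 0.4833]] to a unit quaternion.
0.7826 + 0.3594i - 0.3594j + 0.3594k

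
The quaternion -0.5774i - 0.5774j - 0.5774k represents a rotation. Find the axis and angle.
axis = (-√3/3, -√3/3, -√3/3), θ = π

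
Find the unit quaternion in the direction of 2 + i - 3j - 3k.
0.417 + 0.2085i - 0.6255j - 0.6255k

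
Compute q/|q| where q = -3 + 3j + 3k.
-0.5774 + 0.5774j + 0.5774k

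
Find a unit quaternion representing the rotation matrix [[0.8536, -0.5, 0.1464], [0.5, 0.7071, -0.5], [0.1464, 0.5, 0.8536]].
0.9239 + 0.2706i + 0.2706k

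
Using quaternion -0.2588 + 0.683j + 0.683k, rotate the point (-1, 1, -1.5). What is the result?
(1.75, -0.979, 0.479)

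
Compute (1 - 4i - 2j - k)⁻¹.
0.0455 + 0.1818i + 0.0909j + 0.0455k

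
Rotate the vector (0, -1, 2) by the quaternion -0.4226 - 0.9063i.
(0, -0.889, -2.052)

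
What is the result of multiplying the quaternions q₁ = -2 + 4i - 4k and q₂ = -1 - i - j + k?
10 - 6i + 2j - 2k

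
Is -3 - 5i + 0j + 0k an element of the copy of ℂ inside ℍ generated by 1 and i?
Yes. The quaternion -3 - 5i has j- and k-coefficients y = z = 0, so it lies in the complex subalgebra spanned by 1 and i.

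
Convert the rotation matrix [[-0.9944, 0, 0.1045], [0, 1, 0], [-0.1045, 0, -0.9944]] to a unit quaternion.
0.0523 + 0.9986j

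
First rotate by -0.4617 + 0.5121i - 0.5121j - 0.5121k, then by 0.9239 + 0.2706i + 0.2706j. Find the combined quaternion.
-0.4266 + 0.2096i - 0.4595j - 0.7503k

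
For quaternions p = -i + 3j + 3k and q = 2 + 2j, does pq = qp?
No: pq = -6 - 8i + 6j + 4k ≠ -6 + 4i + 6j + 8k = qp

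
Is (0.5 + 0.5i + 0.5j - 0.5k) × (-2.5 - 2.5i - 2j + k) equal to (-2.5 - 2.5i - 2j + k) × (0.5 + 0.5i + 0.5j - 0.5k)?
No: pq = 1.5 - 3i - 1.5j + 2k ≠ 1.5 - 2i - 3j + 1.5k = qp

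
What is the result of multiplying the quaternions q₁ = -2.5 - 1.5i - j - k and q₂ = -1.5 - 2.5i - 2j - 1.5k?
-3.5 + 8i + 6.75j + 5.75k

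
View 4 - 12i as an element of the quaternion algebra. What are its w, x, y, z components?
4 - 12i + 0j + 0k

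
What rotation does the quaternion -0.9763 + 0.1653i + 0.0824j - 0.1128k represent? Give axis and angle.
axis = (0.7638, 0.3807, -0.5212), θ = 335°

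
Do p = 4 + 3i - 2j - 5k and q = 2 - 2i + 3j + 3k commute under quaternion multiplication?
No: pq = 35 + 7i + 9j + 7k ≠ 35 - 11i + 7j - 3k = qp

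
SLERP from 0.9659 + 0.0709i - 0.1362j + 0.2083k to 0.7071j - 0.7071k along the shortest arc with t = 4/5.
0.2608 + 0.0191i - 0.6727j + 0.6922k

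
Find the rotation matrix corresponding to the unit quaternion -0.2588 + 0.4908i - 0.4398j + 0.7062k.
[[-0.3843, -0.0662, 0.9208], [-0.7972, -0.4792, -0.3671], [0.4656, -0.8752, 0.1314]]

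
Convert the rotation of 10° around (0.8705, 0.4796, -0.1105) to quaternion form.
0.9962 + 0.0759i + 0.0418j - 0.0096k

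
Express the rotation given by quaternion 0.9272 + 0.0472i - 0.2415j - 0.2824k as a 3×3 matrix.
[[0.7239, 0.5009, -0.4745], [-0.5465, 0.836, 0.0489], [0.4212, 0.2239, 0.8789]]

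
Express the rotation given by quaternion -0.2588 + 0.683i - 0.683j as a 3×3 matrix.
[[0.067, -0.933, 0.3535], [-0.933, 0.067, 0.3535], [-0.3535, -0.3535, -0.866]]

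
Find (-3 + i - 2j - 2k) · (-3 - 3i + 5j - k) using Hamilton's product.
20 + 18i - 2j + 8k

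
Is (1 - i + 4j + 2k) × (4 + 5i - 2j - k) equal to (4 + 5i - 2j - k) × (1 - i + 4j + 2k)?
No: pq = 19 + i + 23j - 11k ≠ 19 + i + 5j + 25k = qp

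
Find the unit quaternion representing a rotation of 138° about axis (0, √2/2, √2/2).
0.3584 + 0.6601j + 0.6601k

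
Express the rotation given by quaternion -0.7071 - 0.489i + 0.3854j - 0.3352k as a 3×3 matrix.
[[0.4782, -0.851, -0.2172], [0.0971, 0.297, -0.9499], [0.8729, 0.4332, 0.2247]]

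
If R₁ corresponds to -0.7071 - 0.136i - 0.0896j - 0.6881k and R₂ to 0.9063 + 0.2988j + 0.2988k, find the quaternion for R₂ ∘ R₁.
-0.4085 - 0.3021i - 0.3331j - 0.7943k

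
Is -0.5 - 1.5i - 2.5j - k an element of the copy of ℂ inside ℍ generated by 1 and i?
No. The quaternion -0.5 - 1.5i - 2.5j - k has j-coefficient y = -2.5 and k-coefficient z = -1, not both zero, so it does not lie in the complex subalgebra spanned by 1 and i.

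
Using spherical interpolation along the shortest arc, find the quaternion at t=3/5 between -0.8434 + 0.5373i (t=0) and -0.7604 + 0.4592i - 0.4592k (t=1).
-0.816 + 0.5043i - 0.2824k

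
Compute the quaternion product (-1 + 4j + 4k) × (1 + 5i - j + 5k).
-17 + 19i + 25j - 21k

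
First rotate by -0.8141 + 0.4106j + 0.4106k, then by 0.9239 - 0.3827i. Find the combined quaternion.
-0.7521 + 0.3116i + 0.5365j + 0.2222k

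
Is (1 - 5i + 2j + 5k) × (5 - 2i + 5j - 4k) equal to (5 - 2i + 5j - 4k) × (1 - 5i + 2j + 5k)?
No: pq = 5 - 60i - 15j ≠ 5 + 6i + 45j + 42k = qp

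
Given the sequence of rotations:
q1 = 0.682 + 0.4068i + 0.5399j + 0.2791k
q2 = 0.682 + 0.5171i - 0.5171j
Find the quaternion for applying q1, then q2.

q2 · q1 = 0.534 + 0.4858i - 0.1288j + 0.6799k
0.534 + 0.4858i - 0.1288j + 0.6799k


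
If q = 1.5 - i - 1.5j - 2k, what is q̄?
1.5 + i + 1.5j + 2k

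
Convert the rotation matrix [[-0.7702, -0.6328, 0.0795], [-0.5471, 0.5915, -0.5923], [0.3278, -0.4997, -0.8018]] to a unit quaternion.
-0.0698 - 0.3317i + 0.8893j - 0.307k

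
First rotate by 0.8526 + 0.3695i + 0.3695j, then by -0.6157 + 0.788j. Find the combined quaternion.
-0.8161 - 0.2275i + 0.4443j - 0.2912k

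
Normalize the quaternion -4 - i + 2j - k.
-0.8528 - 0.2132i + 0.4264j - 0.2132k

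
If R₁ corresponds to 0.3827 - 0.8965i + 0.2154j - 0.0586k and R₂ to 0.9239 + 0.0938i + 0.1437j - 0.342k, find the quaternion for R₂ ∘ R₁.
0.3867 - 0.7271i + 0.5661j - 0.036k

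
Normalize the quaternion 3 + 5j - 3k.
0.4575 + 0.7625j - 0.4575k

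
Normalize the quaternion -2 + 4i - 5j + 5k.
-0.239 + 0.4781i - 0.5976j + 0.5976k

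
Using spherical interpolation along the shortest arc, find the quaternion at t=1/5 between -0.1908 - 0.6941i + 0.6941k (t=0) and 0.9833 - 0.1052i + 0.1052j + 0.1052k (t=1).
-0.4759 - 0.6215i - 0.0317j + 0.6215k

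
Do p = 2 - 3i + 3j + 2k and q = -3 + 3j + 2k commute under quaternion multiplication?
No: pq = -19 + 9i + 3j - 11k ≠ -19 + 9i - 9j + 7k = qp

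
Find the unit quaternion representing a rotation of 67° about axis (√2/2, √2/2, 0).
0.8339 + 0.3903i + 0.3903j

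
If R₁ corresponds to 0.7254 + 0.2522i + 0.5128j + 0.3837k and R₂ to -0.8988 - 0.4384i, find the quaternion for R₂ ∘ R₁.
-0.5414 - 0.5447i - 0.2927j - 0.5697k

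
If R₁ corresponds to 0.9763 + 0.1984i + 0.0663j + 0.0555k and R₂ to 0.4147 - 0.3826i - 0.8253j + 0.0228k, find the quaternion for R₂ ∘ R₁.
0.5342 - 0.3386i - 0.7525j + 0.1836k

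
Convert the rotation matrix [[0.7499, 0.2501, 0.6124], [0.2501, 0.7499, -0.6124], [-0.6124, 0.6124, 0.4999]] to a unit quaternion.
0.866 + 0.3536i + 0.3536j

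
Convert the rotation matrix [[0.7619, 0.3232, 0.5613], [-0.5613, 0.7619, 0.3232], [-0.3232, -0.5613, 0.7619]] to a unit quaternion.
0.9063 - 0.244i + 0.244j - 0.244k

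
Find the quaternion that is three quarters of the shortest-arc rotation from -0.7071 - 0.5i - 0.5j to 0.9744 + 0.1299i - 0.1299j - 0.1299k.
-0.9644 - 0.2412i - 0.0365j + 0.1024k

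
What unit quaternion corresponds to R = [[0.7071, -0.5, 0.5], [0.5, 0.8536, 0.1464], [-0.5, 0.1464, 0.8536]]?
0.9239 + 0.2706j + 0.2706k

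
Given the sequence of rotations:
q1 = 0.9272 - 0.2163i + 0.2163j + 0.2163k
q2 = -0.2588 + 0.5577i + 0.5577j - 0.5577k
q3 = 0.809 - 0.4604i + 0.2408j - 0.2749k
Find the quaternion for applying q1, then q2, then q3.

q2 · q1 = -0.1193 + 0.8143i + 0.4611j - 0.3318k
q3 · q2 · q1 = 0.0761 + 0.7606i - 0.0323j - 0.644k
0.0761 + 0.7606i - 0.0323j - 0.644k


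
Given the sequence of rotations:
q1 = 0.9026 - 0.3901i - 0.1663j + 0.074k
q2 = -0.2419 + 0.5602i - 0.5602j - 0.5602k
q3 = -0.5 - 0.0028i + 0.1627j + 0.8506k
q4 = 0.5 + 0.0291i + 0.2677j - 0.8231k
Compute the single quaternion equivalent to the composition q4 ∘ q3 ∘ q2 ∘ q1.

q2 · q1 = -0.0515 + 0.4654i - 0.2883j - 0.8352k
q3 · q2 · q1 = 0.7844 - 0.1232i + 0.5293j + 0.2989k
q4 · q3 · q2 · q1 = 0.5001 + 0.4769i + 0.5673j - 0.4478k
0.5001 + 0.4769i + 0.5673j - 0.4478k


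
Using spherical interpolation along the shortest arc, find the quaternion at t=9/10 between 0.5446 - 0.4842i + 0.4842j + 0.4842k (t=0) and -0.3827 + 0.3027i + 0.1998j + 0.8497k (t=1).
-0.2927 + 0.2238i + 0.2626j + 0.8918k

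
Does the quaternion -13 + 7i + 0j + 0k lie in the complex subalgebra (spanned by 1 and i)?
Yes. The quaternion -13 + 7i has j- and k-coefficients y = z = 0, so it lies in the complex subalgebra spanned by 1 and i.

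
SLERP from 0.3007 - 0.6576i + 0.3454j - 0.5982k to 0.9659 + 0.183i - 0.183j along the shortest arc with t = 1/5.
0.5589 - 0.5561i + 0.2669j - 0.5542k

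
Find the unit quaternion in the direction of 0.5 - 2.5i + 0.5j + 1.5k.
0.1667 - 0.8333i + 0.1667j + 0.5k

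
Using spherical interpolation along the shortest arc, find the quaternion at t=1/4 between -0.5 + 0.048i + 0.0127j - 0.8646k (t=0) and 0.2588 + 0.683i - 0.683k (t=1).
-0.3312 + 0.2439i + 0.0104j - 0.9114k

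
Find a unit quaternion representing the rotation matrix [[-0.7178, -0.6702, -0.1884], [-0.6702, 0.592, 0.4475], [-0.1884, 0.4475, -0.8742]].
-0.3756i + 0.8922j + 0.2508k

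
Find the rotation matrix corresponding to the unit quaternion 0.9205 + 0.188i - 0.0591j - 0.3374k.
[[0.7653, 0.5989, -0.2357], [-0.6434, 0.7016, -0.3062], [-0.0181, 0.386, 0.9223]]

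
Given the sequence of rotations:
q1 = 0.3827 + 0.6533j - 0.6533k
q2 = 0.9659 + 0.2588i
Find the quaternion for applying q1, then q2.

q2 · q1 = 0.3696 + 0.099i + 0.8001j - 0.4619k
0.3696 + 0.099i + 0.8001j - 0.4619k


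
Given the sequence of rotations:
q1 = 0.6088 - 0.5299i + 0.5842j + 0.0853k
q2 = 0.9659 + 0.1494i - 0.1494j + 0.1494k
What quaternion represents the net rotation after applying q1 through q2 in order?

q2 · q1 = 0.7417 - 0.5209i + 0.3814j + 0.1815k
0.7417 - 0.5209i + 0.3814j + 0.1815k


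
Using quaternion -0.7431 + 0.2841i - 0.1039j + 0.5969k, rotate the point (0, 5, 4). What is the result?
(6.115, 1.823, 0.537)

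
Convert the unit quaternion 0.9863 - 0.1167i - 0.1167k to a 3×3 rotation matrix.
[[0.9728, 0.2302, 0.0272], [-0.2302, 0.9455, 0.2302], [0.0272, -0.2302, 0.9728]]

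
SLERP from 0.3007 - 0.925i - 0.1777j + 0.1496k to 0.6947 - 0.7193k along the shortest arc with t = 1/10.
0.3952 - 0.9012i - 0.1731j + 0.0399k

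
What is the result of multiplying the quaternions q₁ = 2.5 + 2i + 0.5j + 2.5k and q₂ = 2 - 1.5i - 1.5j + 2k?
3.75 + 5i - 10.5j + 7.75k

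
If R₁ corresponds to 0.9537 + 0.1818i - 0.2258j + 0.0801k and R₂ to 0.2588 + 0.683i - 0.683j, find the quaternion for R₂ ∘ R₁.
-0.0316 + 0.6437i - 0.7645j - 0.0093k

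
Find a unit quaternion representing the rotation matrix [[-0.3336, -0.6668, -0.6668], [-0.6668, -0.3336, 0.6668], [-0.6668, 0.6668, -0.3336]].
-0.5774i + 0.5774j + 0.5774k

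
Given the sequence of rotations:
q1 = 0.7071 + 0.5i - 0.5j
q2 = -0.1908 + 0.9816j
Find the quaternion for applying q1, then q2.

q2 · q1 = 0.3559 - 0.0954i + 0.7895j - 0.4908k
0.3559 - 0.0954i + 0.7895j - 0.4908k


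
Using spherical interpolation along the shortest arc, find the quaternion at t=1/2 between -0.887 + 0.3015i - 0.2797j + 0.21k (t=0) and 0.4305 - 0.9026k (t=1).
-0.7432 + 0.1701i - 0.1578j + 0.6276k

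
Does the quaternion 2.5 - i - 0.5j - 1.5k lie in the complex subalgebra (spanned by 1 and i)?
No. The quaternion 2.5 - i - 0.5j - 1.5k has j-coefficient y = -0.5 and k-coefficient z = -1.5, not both zero, so it does not lie in the complex subalgebra spanned by 1 and i.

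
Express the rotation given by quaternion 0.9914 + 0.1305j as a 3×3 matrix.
[[0.9659, 0, 0.2588], [0, 1, 0], [-0.2588, 0, 0.9659]]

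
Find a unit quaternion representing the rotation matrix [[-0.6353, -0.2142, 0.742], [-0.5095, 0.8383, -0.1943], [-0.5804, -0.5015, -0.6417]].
0.3746 - 0.205i + 0.8825j - 0.1971k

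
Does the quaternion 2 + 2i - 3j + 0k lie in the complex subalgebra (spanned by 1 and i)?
No. The quaternion 2 + 2i - 3j has j-coefficient y = -3 and k-coefficient z = 0, not both zero, so it does not lie in the complex subalgebra spanned by 1 and i.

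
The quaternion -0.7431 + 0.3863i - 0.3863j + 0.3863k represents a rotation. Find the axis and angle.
axis = (√3/3, -√3/3, √3/3), θ = 276°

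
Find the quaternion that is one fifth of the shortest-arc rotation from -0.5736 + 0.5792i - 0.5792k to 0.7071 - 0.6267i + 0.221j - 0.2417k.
-0.6435 + 0.6299i - 0.0504j - 0.432k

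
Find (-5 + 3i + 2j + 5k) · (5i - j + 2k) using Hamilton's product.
-23 - 16i + 24j - 23k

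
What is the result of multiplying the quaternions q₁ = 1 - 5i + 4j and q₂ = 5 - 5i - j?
-16 - 30i + 19j + 25k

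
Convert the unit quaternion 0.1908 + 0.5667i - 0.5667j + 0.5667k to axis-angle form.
axis = (√3/3, -√3/3, √3/3), θ = 158°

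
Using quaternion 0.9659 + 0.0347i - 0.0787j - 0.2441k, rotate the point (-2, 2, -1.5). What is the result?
(-0.551, 2.754, -1.537)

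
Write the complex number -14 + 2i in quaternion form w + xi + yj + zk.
-14 + 2i + 0j + 0k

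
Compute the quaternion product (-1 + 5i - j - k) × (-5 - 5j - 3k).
-3 - 27i + 25j - 17k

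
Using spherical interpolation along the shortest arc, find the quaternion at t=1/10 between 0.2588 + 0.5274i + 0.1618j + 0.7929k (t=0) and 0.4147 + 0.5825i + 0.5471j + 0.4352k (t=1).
0.279 + 0.5408i + 0.2047j + 0.7667k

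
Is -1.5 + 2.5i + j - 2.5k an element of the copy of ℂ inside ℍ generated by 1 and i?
No. The quaternion -1.5 + 2.5i + j - 2.5k has j-coefficient y = 1 and k-coefficient z = -2.5, not both zero, so it does not lie in the complex subalgebra spanned by 1 and i.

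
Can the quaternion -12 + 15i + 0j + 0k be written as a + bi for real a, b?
Yes. The quaternion -12 + 15i has j- and k-coefficients y = z = 0, so it lies in the complex subalgebra spanned by 1 and i.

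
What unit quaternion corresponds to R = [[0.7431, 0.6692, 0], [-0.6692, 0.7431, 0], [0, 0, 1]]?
0.9336 - 0.3584k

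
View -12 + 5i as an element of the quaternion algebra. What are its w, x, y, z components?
-12 + 5i + 0j + 0k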